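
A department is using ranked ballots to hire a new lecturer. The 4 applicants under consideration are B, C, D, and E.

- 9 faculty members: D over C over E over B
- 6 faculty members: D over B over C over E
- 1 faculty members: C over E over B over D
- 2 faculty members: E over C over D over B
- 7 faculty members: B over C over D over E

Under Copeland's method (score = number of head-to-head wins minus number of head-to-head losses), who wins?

D

Pairwise results:
  B vs C: B wins 13–12.
  B vs D: D wins 17–8.
  B vs E: B wins 13–12.
  C vs D: D wins 15–10.
  C vs E: C wins 23–2.
  D vs E: D wins 22–3.
Copeland scores (wins − losses):
  B: 2 − 1 = 1
  C: 1 − 2 = -1
  D: 3 − 0 = 3
  E: 0 − 3 = -3
D has the best Copeland score.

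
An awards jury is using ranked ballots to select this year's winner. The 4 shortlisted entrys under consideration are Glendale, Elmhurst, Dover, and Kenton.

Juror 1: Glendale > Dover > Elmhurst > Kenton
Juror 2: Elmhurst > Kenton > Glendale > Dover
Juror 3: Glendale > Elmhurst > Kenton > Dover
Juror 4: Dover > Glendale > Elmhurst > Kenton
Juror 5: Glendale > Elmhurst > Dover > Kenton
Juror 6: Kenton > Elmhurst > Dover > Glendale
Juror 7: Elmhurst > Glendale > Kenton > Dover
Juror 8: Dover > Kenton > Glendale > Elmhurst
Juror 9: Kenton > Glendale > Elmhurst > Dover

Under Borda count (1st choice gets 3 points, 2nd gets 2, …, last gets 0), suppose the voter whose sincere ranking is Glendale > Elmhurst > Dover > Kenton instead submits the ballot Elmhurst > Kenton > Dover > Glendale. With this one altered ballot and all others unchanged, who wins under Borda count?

Borda totals with the altered ballot: Glendale 14, Elmhurst 16, Dover 10, Kenton 14.
The switch changes the winner from Glendale to Elmhurst.

Elmhurst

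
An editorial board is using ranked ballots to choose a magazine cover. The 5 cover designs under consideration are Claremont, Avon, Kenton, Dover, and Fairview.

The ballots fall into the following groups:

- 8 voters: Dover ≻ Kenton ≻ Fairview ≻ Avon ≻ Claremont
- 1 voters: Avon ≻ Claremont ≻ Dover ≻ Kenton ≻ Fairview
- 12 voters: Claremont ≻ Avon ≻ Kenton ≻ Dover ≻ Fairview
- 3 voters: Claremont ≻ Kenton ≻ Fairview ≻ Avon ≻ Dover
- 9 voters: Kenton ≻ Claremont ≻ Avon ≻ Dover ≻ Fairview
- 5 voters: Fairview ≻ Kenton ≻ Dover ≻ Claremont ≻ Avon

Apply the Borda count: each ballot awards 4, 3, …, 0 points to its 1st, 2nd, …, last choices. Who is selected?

Kenton

Borda scores:
  Claremont: 8·0 + 3 + 12·4 + 3·4 + 9·3 + 5·1 = 95
  Avon: 8·1 + 4 + 12·3 + 3·1 + 9·2 + 5·0 = 69
  Kenton: 8·3 + 1 + 12·2 + 3·3 + 9·4 + 5·3 = 109
  Dover: 8·4 + 2 + 12·1 + 3·0 + 9·1 + 5·2 = 65
  Fairview: 8·2 + 0 + 12·0 + 3·2 + 9·0 + 5·4 = 42
Kenton has the highest total.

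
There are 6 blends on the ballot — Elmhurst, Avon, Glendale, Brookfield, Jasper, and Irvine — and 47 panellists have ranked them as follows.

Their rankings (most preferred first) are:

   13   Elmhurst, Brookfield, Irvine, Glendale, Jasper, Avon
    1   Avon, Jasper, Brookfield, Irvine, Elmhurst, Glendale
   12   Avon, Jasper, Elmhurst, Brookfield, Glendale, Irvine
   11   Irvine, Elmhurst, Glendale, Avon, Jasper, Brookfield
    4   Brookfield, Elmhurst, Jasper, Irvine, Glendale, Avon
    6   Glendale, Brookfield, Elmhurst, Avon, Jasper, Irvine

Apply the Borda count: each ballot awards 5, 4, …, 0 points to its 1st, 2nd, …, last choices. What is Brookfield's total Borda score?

Borda scores:
  Elmhurst: 13·5 + 1 + 12·3 + 11·4 + 4·4 + 6·3 = 180
  Avon: 13·0 + 5 + 12·5 + 11·2 + 4·0 + 6·2 = 99
  Glendale: 13·2 + 0 + 12·1 + 11·3 + 4·1 + 6·5 = 105
  Brookfield: 13·4 + 3 + 12·2 + 11·0 + 4·5 + 6·4 = 123
  Jasper: 13·1 + 4 + 12·4 + 11·1 + 4·3 + 6·1 = 94
  Irvine: 13·3 + 2 + 12·0 + 11·5 + 4·2 + 6·0 = 104

123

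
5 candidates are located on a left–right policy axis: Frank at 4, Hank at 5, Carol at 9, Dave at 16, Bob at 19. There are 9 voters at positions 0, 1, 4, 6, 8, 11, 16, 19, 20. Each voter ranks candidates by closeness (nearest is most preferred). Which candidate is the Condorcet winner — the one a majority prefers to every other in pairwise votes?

With single-peaked preferences on a line, the Condorcet winner is the candidate closest to the median voter.
The median voter (position 8) is closest to Carol at 9.
Check: Carol vs Hank — voters closer to Carol: 5 of 9.

Carol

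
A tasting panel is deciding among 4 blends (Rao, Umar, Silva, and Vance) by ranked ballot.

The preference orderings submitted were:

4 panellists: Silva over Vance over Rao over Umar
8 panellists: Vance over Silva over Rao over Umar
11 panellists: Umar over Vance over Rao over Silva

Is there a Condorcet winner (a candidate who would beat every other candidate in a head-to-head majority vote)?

Yes

Head-to-head results (23 voters total):
Rao vs Umar: Rao wins 12–11.
Rao vs Silva: Silva wins 12–11.
Rao vs Vance: Vance wins 23–0.
Umar vs Silva: Silva wins 12–11.
Umar vs Vance: Vance wins 12–11.
Silva vs Vance: Vance wins 19–4.
Vance beats each rival — Rao (23–0), Umar (12–11), Silva (19–4) — so Vance is the Condorcet winner.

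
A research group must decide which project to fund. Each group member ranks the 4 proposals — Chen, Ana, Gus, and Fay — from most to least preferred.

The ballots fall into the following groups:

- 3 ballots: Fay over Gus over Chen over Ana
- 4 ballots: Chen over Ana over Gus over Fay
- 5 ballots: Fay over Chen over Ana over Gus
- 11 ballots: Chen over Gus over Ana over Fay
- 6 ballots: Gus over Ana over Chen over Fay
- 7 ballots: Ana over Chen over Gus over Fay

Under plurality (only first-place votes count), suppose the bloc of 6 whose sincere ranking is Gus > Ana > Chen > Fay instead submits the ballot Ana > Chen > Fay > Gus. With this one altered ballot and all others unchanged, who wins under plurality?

First-place totals with the altered ballot: Chen 15, Ana 13, Gus 0, Fay 8.
The winner is unchanged: still Chen.

Chen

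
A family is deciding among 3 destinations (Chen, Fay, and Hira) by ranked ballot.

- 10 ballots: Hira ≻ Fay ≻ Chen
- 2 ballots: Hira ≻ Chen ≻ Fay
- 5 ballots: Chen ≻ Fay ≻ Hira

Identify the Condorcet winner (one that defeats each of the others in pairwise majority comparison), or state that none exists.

Head-to-head results (17 voters total):
Chen vs Fay: Fay wins 10–7.
Chen vs Hira: Hira wins 12–5.
Fay vs Hira: Hira wins 12–5.
Hira beats each rival — Chen (12–5), Fay (12–5) — so Hira is the Condorcet winner.

Hira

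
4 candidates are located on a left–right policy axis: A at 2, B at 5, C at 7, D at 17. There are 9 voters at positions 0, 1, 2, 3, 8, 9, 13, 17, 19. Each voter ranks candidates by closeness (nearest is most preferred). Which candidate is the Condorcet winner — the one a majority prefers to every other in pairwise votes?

C

With single-peaked preferences on a line, the Condorcet winner is the candidate closest to the median voter.
The median voter (position 8) is closest to C at 7.
Check: C vs B — voters closer to C: 5 of 9.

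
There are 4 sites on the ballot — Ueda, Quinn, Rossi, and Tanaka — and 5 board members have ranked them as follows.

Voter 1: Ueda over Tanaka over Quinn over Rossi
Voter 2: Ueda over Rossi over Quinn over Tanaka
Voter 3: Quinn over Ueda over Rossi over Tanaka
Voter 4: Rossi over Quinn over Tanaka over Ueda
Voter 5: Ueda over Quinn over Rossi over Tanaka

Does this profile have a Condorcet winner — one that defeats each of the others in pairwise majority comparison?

Head-to-head results (5 voters total):
Ueda vs Quinn: Ueda wins 3–2.
Ueda vs Rossi: Ueda wins 4–1.
Ueda vs Tanaka: Ueda wins 4–1.
Quinn vs Rossi: Quinn wins 3–2.
Quinn vs Tanaka: Quinn wins 4–1.
Rossi vs Tanaka: Rossi wins 4–1.
Ueda beats each rival — Quinn (3–2), Rossi (4–1), Tanaka (4–1) — so Ueda is the Condorcet winner.

Yes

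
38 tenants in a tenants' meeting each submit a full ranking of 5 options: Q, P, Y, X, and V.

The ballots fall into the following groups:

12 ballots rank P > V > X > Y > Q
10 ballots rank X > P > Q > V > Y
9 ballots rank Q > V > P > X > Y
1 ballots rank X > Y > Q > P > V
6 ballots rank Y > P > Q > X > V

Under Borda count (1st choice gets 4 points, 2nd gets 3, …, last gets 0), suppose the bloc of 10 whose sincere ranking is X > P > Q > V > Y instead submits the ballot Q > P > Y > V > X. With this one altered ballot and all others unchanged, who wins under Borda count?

Borda totals with the altered ballot: Q 90, P 115, Y 59, X 43, V 73.
The winner is unchanged: still P.

P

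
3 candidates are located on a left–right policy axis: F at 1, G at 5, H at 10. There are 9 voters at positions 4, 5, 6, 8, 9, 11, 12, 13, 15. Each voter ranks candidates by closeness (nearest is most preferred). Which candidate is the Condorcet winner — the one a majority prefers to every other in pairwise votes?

With single-peaked preferences on a line, the Condorcet winner is the candidate closest to the median voter.
The median voter (position 9) is closest to H at 10.
Check: H vs G — voters closer to H: 6 of 9.

H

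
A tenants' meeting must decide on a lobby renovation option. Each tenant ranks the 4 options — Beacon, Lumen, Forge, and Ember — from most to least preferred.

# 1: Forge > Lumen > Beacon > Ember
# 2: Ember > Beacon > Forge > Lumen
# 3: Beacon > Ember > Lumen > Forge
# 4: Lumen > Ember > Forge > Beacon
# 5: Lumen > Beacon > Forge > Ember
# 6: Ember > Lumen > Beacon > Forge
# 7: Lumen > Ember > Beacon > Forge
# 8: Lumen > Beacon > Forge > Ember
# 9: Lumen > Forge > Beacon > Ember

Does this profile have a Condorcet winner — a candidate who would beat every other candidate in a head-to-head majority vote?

Yes

Head-to-head results (9 voters total):
Beacon vs Lumen: Lumen wins 7–2.
Beacon vs Forge: Beacon wins 6–3.
Beacon vs Ember: Beacon wins 5–4.
Lumen vs Forge: Lumen wins 7–2.
Lumen vs Ember: Lumen wins 6–3.
Forge vs Ember: Ember wins 5–4.
Lumen beats each rival — Beacon (7–2), Forge (7–2), Ember (6–3) — so Lumen is the Condorcet winner.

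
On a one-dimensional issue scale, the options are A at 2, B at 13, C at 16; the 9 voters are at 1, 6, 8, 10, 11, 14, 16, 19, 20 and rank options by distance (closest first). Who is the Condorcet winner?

With single-peaked preferences on a line, the Condorcet winner is the candidate closest to the median voter.
The median voter (position 11) is closest to B at 13.
Check: B vs A — voters closer to B: 7 of 9.

B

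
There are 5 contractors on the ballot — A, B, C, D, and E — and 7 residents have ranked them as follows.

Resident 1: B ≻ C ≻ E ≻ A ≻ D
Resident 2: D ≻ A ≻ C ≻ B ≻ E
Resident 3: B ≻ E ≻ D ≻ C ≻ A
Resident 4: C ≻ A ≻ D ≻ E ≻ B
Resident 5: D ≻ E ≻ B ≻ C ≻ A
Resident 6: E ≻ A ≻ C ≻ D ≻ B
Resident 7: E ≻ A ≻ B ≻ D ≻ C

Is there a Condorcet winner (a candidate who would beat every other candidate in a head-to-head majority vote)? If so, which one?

E

Head-to-head results (7 voters total):
A vs B: A wins 4–3.
A vs C: C wins 4–3.
A vs D: A wins 4–3.
A vs E: E wins 5–2.
B vs C: B wins 4–3.
B vs D: D wins 4–3.
B vs E: E wins 4–3.
C vs D: D wins 4–3.
C vs E: E wins 4–3.
D vs E: E wins 4–3.
E beats each rival — A (5–2), B (4–3), C (4–3), D (4–3) — so E is the Condorcet winner.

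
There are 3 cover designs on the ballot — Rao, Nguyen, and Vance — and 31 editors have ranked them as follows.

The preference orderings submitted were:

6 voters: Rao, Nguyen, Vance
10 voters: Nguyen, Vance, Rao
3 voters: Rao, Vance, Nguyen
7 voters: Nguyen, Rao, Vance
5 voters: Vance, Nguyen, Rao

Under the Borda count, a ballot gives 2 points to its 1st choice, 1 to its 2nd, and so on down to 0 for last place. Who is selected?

Borda scores:
  Rao: 6·2 + 10·0 + 3·2 + 7·1 + 5·0 = 25
  Nguyen: 6·1 + 10·2 + 3·0 + 7·2 + 5·1 = 45
  Vance: 6·0 + 10·1 + 3·1 + 7·0 + 5·2 = 23
Nguyen has the highest total.

Nguyen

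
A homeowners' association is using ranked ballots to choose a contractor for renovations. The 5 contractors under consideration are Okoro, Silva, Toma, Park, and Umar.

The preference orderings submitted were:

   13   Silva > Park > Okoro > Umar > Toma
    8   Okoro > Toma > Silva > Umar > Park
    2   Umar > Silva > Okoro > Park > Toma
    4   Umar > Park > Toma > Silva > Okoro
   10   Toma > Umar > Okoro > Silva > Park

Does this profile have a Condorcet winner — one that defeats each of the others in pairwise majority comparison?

No

Head-to-head results (37 voters total):
Okoro vs Silva: Silva wins 19–18.
Okoro vs Toma: Okoro wins 23–14.
Okoro vs Park: Okoro wins 20–17.
Okoro vs Umar: Okoro wins 21–16.
Silva vs Toma: Toma wins 22–15.
Silva vs Park: Silva wins 33–4.
Silva vs Umar: Silva wins 21–16.
Toma vs Park: Park wins 19–18.
Toma vs Umar: Umar wins 19–18.
Park vs Umar: Umar wins 24–13.
No candidate beats all others: Okoro beats Toma beats Silva beats Okoro, a majority cycle.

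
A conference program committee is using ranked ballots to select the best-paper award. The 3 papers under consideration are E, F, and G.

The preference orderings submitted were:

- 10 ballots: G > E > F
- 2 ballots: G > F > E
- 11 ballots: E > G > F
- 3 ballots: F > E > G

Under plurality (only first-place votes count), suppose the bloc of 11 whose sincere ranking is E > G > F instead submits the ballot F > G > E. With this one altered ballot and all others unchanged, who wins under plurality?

First-place totals with the altered ballot: E 0, F 14, G 12.
The switch changes the winner from G to F.

F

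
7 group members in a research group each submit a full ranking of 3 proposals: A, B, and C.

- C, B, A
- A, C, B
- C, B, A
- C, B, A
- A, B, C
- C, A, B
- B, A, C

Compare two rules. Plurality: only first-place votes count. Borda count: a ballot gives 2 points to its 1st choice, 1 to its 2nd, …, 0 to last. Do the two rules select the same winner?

Yes

Plurality first-place counts: A 2, B 1, C 4 → C.
Borda totals: A 6, B 6, C 9 → C.
The two rules agree on C.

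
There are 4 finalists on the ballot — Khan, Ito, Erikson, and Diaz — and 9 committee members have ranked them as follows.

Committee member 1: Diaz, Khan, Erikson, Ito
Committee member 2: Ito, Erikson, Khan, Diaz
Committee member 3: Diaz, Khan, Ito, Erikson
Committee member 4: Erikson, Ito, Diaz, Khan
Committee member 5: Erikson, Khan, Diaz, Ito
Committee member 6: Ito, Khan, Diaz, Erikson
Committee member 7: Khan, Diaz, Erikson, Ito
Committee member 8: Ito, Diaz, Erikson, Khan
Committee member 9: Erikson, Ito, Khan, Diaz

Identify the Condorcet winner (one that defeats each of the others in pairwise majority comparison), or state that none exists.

None — there is no Condorcet winner

Head-to-head results (9 voters total):
Khan vs Ito: Ito wins 5–4.
Khan vs Erikson: Erikson wins 5–4.
Khan vs Diaz: Khan wins 5–4.
Ito vs Erikson: Erikson wins 5–4.
Ito vs Diaz: Ito wins 5–4.
Erikson vs Diaz: Diaz wins 5–4.
No candidate beats all others: Khan beats Diaz beats Erikson beats Khan, a majority cycle.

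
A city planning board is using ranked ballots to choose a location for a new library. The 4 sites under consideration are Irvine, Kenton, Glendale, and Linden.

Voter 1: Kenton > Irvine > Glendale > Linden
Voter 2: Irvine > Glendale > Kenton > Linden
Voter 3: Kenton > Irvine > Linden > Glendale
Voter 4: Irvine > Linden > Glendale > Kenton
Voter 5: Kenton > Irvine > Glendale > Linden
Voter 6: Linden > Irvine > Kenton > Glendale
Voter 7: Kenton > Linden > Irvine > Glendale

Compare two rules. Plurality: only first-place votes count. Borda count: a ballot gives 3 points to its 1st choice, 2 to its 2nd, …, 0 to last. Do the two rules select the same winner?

Plurality first-place counts: Irvine 2, Kenton 4, Glendale 0, Linden 1 → Kenton.
Borda totals: Irvine 15, Kenton 14, Glendale 5, Linden 8 → Irvine.
The two rules disagree: plurality picks Kenton, Borda picks Irvine.

No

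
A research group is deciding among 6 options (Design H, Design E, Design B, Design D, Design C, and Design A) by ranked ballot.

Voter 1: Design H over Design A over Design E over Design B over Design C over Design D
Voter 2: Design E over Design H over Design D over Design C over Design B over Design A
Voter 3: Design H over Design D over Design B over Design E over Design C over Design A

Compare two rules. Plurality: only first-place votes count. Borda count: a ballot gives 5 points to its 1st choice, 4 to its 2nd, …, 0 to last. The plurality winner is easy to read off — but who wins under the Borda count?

Design H

Plurality first-place counts: Design H 2, Design E 1, Design B 0, Design D 0, Design C 0, Design A 0 → Design H.
Borda totals: Design H 14, Design E 10, Design B 6, Design D 7, Design C 4, Design A 4 → Design H.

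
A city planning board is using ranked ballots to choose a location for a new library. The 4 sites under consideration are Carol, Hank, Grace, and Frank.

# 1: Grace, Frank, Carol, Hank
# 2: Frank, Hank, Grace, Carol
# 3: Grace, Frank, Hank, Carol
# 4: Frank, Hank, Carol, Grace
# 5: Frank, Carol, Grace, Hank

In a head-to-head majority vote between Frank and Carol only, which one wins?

Frank

Ballots ranking Frank above Carol: 5.
Ballots ranking Carol above Frank: 0.
Frank wins the head-to-head, 5–0.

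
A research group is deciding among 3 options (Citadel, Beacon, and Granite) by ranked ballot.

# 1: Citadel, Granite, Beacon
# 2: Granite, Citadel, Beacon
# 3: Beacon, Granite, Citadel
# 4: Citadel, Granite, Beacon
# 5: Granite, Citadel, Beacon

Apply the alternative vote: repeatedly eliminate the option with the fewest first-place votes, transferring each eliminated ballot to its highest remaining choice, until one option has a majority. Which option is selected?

Round 1: Citadel 2, Granite 2, Beacon 1. Beacon has the fewest and is eliminated.
Round 2: Granite 3, Citadel 2. Granite has a majority.

Granite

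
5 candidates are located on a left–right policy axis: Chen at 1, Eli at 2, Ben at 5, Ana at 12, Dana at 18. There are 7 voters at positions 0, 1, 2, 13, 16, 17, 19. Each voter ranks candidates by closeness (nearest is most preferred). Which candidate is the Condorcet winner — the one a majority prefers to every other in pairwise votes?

With single-peaked preferences on a line, the Condorcet winner is the candidate closest to the median voter.
The median voter (position 13) is closest to Ana at 12.
Check: Ana vs Dana — voters closer to Ana: 4 of 7.

Ana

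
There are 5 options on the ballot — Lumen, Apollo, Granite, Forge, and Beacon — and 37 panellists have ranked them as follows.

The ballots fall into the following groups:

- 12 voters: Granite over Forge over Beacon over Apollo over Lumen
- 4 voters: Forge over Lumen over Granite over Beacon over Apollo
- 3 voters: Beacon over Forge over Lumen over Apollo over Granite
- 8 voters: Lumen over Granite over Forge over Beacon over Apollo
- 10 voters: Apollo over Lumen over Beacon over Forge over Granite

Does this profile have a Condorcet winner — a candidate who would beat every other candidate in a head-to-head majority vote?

No

Head-to-head results (37 voters total):
Lumen vs Apollo: Apollo wins 22–15.
Lumen vs Granite: Lumen wins 25–12.
Lumen vs Forge: Forge wins 19–18.
Lumen vs Beacon: Lumen wins 22–15.
Apollo vs Granite: Granite wins 24–13.
Apollo vs Forge: Forge wins 27–10.
Apollo vs Beacon: Beacon wins 27–10.
Granite vs Forge: Granite wins 20–17.
Granite vs Beacon: Granite wins 24–13.
Forge vs Beacon: Forge wins 24–13.
No candidate beats all others: Lumen beats Granite beats Apollo beats Lumen, a majority cycle.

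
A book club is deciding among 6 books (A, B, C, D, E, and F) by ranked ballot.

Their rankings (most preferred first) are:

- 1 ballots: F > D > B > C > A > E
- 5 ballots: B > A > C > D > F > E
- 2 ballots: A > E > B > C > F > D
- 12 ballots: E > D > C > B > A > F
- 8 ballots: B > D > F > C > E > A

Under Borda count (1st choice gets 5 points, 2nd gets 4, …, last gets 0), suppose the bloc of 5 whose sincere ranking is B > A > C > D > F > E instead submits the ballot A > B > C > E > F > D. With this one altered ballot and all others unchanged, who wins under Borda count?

B

Borda totals with the altered ballot: A 48, B 93, C 73, D 84, E 86, F 36.
The winner is unchanged: still B.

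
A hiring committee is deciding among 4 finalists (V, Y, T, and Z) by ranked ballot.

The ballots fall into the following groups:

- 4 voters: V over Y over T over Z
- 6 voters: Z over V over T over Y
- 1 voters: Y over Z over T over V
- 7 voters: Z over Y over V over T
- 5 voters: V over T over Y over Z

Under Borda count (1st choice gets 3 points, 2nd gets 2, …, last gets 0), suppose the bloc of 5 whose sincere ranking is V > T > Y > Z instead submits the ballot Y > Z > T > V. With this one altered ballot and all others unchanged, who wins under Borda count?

Borda totals with the altered ballot: V 31, Y 40, T 16, Z 51.
The switch changes the winner from V to Z.

Z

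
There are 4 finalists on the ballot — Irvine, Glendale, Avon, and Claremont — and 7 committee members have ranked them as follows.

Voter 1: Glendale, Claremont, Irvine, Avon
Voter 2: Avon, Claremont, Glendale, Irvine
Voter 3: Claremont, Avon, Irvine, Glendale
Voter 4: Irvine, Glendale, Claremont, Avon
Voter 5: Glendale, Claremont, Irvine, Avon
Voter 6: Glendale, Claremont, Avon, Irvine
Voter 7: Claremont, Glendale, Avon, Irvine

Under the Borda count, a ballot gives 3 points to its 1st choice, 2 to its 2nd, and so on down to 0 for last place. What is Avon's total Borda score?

Borda scores:
  Irvine: 1 + 0 + 1 + 3 + 1 + 0 + 0 = 6
  Glendale: 3 + 1 + 0 + 2 + 3 + 3 + 2 = 14
  Avon: 0 + 3 + 2 + 0 + 0 + 1 + 1 = 7
  Claremont: 2 + 2 + 3 + 1 + 2 + 2 + 3 = 15

7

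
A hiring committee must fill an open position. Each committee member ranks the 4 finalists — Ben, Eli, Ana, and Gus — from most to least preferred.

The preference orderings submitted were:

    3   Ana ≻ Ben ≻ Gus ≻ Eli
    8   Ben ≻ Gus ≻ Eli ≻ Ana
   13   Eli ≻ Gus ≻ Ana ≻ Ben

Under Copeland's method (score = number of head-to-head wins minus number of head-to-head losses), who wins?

Pairwise results:
  Ben vs Eli: Eli wins 13–11.
  Ben vs Ana: Ana wins 16–8.
  Ben vs Gus: Gus wins 13–11.
  Eli vs Ana: Eli wins 21–3.
  Eli vs Gus: Eli wins 13–11.
  Ana vs Gus: Gus wins 21–3.
Copeland scores (wins − losses):
  Ben: 0 − 3 = -3
  Eli: 3 − 0 = 3
  Ana: 1 − 2 = -1
  Gus: 2 − 1 = 1
Eli has the best Copeland score.

Eli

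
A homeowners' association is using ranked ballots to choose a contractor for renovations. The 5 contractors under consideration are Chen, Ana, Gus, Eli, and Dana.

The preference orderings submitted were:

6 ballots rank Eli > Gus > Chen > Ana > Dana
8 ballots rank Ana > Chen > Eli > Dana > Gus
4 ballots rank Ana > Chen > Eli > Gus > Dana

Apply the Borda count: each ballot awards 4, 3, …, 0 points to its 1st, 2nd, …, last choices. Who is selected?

Ana

Borda scores:
  Chen: 6·2 + 8·3 + 4·3 = 48
  Ana: 6·1 + 8·4 + 4·4 = 54
  Gus: 6·3 + 8·0 + 4·1 = 22
  Eli: 6·4 + 8·2 + 4·2 = 48
  Dana: 6·0 + 8·1 + 4·0 = 8
Ana has the highest total.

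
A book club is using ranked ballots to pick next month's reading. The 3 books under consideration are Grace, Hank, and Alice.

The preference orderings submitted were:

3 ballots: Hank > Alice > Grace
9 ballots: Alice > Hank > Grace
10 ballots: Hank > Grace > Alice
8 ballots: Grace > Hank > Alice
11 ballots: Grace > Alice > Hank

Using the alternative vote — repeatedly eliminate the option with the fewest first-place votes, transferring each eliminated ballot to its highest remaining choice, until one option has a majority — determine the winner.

Round 1: Grace 19, Hank 13, Alice 9. Alice has the fewest and is eliminated.
Round 2: Hank 22, Grace 19. Hank has a majority.

Hank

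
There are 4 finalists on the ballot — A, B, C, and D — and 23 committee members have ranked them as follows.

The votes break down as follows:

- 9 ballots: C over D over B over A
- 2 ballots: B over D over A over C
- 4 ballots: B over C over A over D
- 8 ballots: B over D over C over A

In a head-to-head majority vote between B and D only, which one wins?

Ballots ranking B above D: 2+4+8 = 14.
Ballots ranking D above B: 9.
B wins the head-to-head, 14–9.

B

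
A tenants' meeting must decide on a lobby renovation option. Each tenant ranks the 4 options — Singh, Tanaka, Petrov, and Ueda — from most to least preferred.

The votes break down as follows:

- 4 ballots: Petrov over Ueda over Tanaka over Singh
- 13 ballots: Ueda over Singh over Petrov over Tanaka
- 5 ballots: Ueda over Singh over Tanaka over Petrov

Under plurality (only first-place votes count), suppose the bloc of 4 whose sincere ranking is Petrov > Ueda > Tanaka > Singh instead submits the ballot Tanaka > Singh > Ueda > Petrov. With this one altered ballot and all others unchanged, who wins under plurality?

Ueda

First-place totals with the altered ballot: Singh 0, Tanaka 4, Petrov 0, Ueda 18.
The winner is unchanged: still Ueda.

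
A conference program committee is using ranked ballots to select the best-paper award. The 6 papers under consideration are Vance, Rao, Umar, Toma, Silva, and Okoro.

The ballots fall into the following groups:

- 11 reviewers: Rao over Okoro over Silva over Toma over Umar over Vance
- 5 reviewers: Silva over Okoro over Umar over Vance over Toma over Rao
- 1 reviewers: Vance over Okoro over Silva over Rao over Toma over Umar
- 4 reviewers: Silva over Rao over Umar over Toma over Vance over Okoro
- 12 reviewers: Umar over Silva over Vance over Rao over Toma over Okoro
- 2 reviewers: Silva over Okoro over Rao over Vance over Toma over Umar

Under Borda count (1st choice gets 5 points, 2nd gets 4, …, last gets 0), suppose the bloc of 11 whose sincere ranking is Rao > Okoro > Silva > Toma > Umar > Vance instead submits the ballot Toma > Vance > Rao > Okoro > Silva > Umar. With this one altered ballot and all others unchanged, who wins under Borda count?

Silva

Borda totals with the altered ballot: Vance 103, Rao 81, Umar 87, Toma 83, Silva 117, Okoro 54.
The winner is unchanged: still Silva.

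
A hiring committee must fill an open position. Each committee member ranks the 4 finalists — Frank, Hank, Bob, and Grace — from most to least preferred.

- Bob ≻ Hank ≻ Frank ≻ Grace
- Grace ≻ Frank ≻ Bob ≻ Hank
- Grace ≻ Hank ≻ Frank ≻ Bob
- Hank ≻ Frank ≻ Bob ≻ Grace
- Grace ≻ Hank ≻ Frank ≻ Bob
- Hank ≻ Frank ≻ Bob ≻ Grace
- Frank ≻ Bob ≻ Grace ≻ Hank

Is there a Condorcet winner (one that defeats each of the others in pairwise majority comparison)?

No

Head-to-head results (7 voters total):
Frank vs Hank: Hank wins 5–2.
Frank vs Bob: Frank wins 6–1.
Frank vs Grace: Frank wins 4–3.
Hank vs Bob: Hank wins 4–3.
Hank vs Grace: Grace wins 4–3.
Bob vs Grace: Bob wins 4–3.
No candidate beats all others: Frank beats Grace beats Hank beats Frank, a majority cycle.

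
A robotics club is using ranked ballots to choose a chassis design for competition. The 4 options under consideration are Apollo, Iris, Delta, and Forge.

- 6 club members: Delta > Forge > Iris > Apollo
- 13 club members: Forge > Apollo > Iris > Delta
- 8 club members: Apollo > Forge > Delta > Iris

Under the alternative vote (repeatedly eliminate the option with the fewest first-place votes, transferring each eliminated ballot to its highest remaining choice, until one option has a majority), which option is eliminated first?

Iris

Round 1: Forge 13, Apollo 8, Delta 6, Iris 0. Iris has the fewest and is eliminated.
Round 2: Forge 13, Apollo 8, Delta 6. Delta has the fewest and is eliminated.
Round 3: Forge 19, Apollo 8. Forge has a majority.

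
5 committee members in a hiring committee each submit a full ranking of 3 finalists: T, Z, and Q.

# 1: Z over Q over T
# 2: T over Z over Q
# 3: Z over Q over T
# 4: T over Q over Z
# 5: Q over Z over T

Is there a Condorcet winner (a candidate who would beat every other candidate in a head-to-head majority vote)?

Head-to-head results (5 voters total):
T vs Z: Z wins 3–2.
T vs Q: Q wins 3–2.
Z vs Q: Z wins 3–2.
Z beats each rival — T (3–2), Q (3–2) — so Z is the Condorcet winner.

Yes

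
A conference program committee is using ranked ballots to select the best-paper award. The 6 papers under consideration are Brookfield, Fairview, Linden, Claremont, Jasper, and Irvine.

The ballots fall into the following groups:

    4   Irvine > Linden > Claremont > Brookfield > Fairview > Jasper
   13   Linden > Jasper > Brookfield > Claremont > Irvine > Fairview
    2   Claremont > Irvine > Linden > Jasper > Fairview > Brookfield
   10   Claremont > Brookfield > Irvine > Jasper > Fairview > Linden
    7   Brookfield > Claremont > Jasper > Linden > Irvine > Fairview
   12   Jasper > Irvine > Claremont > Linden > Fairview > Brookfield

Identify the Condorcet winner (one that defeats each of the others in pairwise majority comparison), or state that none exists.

Head-to-head results (48 voters total):
Brookfield vs Fairview: Brookfield wins 34–14.
Brookfield vs Linden: Linden wins 31–17.
Brookfield vs Claremont: Claremont wins 28–20.
Brookfield vs Jasper: Jasper wins 27–21.
Brookfield vs Irvine: Brookfield wins 30–18.
Fairview vs Linden: Linden wins 38–10.
Fairview vs Claremont: Claremont wins 48–0.
Fairview vs Jasper: Jasper wins 44–4.
Fairview vs Irvine: Irvine wins 48–0.
Linden vs Claremont: Claremont wins 31–17.
Linden vs Jasper: Jasper wins 29–19.
Linden vs Irvine: Irvine wins 28–20.
Claremont vs Jasper: Jasper wins 25–23.
Claremont vs Irvine: Claremont wins 32–16.
Jasper vs Irvine: Jasper wins 32–16.
Jasper beats each rival — Brookfield (27–21), Fairview (44–4), Linden (29–19), Claremont (25–23), Irvine (32–16) — so Jasper is the Condorcet winner.

Jasper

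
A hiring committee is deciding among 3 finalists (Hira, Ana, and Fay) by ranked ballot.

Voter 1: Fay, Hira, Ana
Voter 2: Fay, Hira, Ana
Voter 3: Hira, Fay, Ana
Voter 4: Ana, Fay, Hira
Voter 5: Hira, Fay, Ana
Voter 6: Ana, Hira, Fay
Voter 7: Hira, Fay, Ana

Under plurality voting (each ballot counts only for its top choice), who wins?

First-place vote totals:
  Hira: 3
  Ana: 2
  Fay: 2
Hira has the most first-place votes.

Hira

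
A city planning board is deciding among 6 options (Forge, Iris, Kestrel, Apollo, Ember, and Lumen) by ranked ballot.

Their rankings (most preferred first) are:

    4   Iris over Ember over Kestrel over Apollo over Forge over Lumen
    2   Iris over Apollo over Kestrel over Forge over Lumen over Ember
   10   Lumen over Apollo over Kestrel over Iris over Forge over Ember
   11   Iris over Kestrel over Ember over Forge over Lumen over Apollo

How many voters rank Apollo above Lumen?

Ballots ranking Apollo above Lumen: 4+2 = 6.
Ballots ranking Lumen above Apollo: 10+11 = 21.
So 6 of 27 voters prefer Apollo to Lumen.

6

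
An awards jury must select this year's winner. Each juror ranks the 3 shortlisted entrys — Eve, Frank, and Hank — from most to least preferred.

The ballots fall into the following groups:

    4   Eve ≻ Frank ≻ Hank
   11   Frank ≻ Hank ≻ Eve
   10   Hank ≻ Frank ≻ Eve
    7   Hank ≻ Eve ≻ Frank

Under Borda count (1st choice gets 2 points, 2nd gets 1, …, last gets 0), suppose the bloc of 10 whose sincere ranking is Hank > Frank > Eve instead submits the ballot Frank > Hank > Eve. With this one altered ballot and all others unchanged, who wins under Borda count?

Frank

Borda totals with the altered ballot: Eve 15, Frank 46, Hank 35.
The switch changes the winner from Hank to Frank.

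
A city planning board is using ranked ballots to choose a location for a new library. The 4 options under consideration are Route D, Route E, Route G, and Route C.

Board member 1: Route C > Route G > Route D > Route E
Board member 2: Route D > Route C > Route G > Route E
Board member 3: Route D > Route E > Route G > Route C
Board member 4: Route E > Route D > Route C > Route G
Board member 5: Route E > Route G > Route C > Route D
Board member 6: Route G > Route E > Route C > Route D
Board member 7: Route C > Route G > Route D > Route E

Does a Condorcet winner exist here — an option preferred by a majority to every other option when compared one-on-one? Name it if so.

Head-to-head results (7 voters total):
Route D vs Route E: Route D wins 4–3.
Route D vs Route G: Route G wins 4–3.
Route D vs Route C: Route C wins 4–3.
Route E vs Route G: Route G wins 4–3.
Route E vs Route C: Route E wins 4–3.
Route G vs Route C: Route C wins 4–3.
No candidate beats all others: Route D beats Route E beats Route C beats Route D, a majority cycle.

There is no Condorcet winner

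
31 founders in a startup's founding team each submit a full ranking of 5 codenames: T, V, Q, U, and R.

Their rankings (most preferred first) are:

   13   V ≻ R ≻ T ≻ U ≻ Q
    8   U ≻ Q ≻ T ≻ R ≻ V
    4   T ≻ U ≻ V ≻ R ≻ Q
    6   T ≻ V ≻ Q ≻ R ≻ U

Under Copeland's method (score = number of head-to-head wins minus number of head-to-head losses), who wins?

Pairwise results:
  T vs V: T wins 18–13.
  T vs Q: T wins 23–8.
  T vs U: T wins 23–8.
  T vs R: T wins 18–13.
  V vs Q: V wins 23–8.
  V vs U: V wins 19–12.
  V vs R: V wins 23–8.
  Q vs U: U wins 25–6.
  Q vs R: R wins 17–14.
  U vs R: R wins 19–12.
Copeland scores (wins − losses):
  T: 4 − 0 = 4
  V: 3 − 1 = 2
  Q: 0 − 4 = -4
  U: 1 − 3 = -2
  R: 2 − 2 = 0
T has the best Copeland score.

T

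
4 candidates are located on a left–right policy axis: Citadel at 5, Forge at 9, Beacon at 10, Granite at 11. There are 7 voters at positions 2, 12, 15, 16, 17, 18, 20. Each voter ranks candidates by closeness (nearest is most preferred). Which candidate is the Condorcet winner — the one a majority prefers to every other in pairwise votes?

With single-peaked preferences on a line, the Condorcet winner is the candidate closest to the median voter.
The median voter (position 16) is closest to Granite at 11.
Check: Granite vs Forge — voters closer to Granite: 6 of 7.

Granite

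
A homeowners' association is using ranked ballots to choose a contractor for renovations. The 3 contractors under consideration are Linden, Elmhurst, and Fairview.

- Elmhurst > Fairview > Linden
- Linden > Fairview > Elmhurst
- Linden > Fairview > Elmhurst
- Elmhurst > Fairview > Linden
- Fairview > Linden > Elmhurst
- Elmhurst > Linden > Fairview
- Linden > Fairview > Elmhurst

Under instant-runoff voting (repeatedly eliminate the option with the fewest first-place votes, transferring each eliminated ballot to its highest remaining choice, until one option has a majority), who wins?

Linden

Round 1: Linden 3, Elmhurst 3, Fairview 1. Fairview has the fewest and is eliminated.
Round 2: Linden 4, Elmhurst 3. Linden has a majority.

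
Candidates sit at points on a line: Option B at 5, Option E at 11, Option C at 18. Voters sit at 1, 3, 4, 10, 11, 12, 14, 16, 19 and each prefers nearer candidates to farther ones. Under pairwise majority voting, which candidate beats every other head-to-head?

With single-peaked preferences on a line, the Condorcet winner is the candidate closest to the median voter.
The median voter (position 11) is closest to Option E at 11.
Check: Option E vs Option B — voters closer to Option E: 6 of 9.

Option E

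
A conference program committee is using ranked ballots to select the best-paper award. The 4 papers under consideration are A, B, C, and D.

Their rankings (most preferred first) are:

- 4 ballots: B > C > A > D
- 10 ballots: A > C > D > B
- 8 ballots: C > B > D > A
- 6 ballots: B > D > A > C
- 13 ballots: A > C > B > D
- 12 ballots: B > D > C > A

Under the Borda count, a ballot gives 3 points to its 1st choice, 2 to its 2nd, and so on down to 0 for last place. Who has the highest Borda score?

Borda scores:
  A: 4·1 + 10·3 + 8·0 + 6·1 + 13·3 + 12·0 = 79
  B: 4·3 + 10·0 + 8·2 + 6·3 + 13·1 + 12·3 = 95
  C: 4·2 + 10·2 + 8·3 + 6·0 + 13·2 + 12·1 = 90
  D: 4·0 + 10·1 + 8·1 + 6·2 + 13·0 + 12·2 = 54
B has the highest total.

B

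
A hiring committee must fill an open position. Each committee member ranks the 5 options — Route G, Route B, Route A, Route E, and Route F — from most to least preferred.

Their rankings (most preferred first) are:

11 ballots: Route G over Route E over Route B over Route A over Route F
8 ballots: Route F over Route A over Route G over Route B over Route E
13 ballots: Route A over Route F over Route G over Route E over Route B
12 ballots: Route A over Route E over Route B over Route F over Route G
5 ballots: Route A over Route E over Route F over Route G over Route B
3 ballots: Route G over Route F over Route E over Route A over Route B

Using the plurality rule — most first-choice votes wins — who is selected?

First-place vote totals:
  Route G: 14
  Route B: 0
  Route A: 30
  Route E: 0
  Route F: 8
Route A has the most first-place votes.

Route A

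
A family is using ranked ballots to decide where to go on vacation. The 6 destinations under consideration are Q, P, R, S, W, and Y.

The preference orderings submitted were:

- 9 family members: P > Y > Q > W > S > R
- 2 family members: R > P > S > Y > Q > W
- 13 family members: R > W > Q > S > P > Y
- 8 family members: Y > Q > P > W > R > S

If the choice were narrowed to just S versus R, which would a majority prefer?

Ballots ranking S above R: 9.
Ballots ranking R above S: 2+13+8 = 23.
R wins the head-to-head, 23–9.

R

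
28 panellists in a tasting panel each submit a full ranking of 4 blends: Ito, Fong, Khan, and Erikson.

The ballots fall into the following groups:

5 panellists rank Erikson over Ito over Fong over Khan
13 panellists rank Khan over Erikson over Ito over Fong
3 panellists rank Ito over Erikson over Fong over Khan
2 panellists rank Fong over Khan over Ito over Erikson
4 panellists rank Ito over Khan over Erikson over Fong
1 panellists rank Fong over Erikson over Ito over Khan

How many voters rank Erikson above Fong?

25

Ballots ranking Erikson above Fong: 5+13+3+4 = 25.
Ballots ranking Fong above Erikson: 2+1 = 3.
So 25 of 28 voters prefer Erikson to Fong.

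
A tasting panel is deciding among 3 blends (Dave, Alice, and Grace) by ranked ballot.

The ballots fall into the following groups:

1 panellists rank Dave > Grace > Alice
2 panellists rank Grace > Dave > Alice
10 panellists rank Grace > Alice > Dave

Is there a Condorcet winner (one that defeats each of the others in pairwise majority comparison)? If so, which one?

Head-to-head results (13 voters total):
Dave vs Alice: Alice wins 10–3.
Dave vs Grace: Grace wins 12–1.
Alice vs Grace: Grace wins 13–0.
Grace beats each rival — Dave (12–1), Alice (13–0) — so Grace is the Condorcet winner.

Grace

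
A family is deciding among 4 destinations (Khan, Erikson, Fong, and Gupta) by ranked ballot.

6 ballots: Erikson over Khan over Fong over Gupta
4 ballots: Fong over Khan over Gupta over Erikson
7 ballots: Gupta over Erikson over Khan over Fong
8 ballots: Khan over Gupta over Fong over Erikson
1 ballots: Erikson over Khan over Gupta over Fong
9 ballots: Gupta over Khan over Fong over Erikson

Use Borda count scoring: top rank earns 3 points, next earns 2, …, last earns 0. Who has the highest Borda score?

Khan

Borda scores:
  Khan: 6·2 + 4·2 + 7·1 + 8·3 + 2 + 9·2 = 71
  Erikson: 6·3 + 4·0 + 7·2 + 8·0 + 3 + 9·0 = 35
  Fong: 6·1 + 4·3 + 7·0 + 8·1 + 0 + 9·1 = 35
  Gupta: 6·0 + 4·1 + 7·3 + 8·2 + 1 + 9·3 = 69
Khan has the highest total.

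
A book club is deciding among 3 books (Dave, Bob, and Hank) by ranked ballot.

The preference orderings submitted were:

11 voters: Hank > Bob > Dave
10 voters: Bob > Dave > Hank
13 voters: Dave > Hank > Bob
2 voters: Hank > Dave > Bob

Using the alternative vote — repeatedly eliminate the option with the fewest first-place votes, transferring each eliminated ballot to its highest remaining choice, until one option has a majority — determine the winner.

Round 1: Dave 13, Hank 13, Bob 10. Bob has the fewest and is eliminated.
Round 2: Dave 23, Hank 13. Dave has a majority.

Dave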